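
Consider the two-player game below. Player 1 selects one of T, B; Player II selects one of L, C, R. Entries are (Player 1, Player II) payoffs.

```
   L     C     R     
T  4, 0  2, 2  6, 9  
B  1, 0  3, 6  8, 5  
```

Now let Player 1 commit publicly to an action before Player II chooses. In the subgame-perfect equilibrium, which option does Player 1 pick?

T

Solve by backward induction (Player 1 leads).
- T: Player II compares 0, 2, 9 and picks R; Player 1 would get 6.
- B: Player II compares 0, 6, 5 and picks C; Player 1 would get 3.
Among 6, 3, the best is 6 at T. Subgame-perfect outcome: (T, R) with payoffs (6, 9).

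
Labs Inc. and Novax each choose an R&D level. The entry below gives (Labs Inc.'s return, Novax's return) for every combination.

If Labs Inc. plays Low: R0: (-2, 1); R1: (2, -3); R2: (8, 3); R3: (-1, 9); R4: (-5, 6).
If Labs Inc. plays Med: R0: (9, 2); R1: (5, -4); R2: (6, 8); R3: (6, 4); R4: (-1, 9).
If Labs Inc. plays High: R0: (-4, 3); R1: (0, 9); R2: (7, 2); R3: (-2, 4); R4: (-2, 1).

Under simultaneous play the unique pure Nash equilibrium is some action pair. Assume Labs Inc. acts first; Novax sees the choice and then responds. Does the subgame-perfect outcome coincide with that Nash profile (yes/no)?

no

Backward induction with Labs Inc. moving first.
- Low: Novax compares 1, -3, 3, 9, 6 and picks R3; Labs Inc. would get -1.
- Med: Novax compares 2, -4, 8, 4, 9 and picks R4; Labs Inc. would get -1.
- High: Novax compares 3, 9, 2, 4, 1 and picks R1; Labs Inc. would get 0.
Among -1, -1, 0, the best is 0 at High. Subgame-perfect outcome: (High, R1) with payoffs (0, 9).
For the simultaneous game, intersect best replies.
Labs Inc.'s best replies: R0→Med; R1→Med; R2→Low; R3→Med; R4→Med.
Novax's best replies: Low→R3; Med→R4; High→R1.
The unique mutual best reply is (Med, R4), giving (-1, 9).
Sequential outcome (High, R1) differs from the Nash profile (Med, R4).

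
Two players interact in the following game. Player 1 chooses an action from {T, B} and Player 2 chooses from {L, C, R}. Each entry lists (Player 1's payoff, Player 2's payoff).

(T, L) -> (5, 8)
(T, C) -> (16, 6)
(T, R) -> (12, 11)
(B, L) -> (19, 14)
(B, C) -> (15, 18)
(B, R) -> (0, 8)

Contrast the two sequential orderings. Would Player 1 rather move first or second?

If Player 1 leads: Player 2's best replies are T→R, B→C; Player 1's induced payoffs 12, 15; outcome (B, C), payoffs (15, 18).
If Player 2 leads: Player 1's best replies are L→B, C→T, R→T; Player 2's induced payoffs 14, 6, 11; outcome (B, L), payoffs (19, 14).
Player 1 gets 15 moving first and 19 moving second, so Player 1 prefers to move second.

second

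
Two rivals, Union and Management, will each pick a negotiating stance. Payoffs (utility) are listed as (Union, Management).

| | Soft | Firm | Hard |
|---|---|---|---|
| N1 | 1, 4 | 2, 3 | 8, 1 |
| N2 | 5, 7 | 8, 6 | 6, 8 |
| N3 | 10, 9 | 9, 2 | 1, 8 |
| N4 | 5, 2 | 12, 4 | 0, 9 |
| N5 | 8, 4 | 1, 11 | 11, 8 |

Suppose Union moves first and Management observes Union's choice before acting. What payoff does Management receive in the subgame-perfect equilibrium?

Management best-responds to each possible Union move:
- N1: Management compares 4, 3, 1 and picks Soft; Union would get 1.
- N2: Management compares 7, 6, 8 and picks Hard; Union would get 6.
- N3: Management compares 9, 2, 8 and picks Soft; Union would get 10.
- N4: Management compares 2, 4, 9 and picks Hard; Union would get 0.
- N5: Management compares 4, 11, 8 and picks Firm; Union would get 1.
Union's induced payoffs are 1, 6, 10, 0, 1, so Union commits to N3. Subgame-perfect outcome: (N3, Soft) with payoffs (10, 9).

9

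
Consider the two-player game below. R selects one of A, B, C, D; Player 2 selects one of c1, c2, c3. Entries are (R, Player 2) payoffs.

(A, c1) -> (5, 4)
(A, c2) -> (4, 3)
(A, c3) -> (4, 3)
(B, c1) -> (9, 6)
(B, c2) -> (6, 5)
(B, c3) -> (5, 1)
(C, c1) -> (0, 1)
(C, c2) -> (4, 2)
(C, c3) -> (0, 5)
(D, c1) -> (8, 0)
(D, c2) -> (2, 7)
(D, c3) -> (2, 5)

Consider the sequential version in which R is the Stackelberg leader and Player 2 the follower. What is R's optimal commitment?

B

Work backward from Player 2's decision.
- A → Player 2 plays c1 (best of 4, 3, 3); R gets 5.
- B → Player 2 plays c1 (best of 6, 5, 1); R gets 9.
- C → Player 2 plays c3 (best of 1, 2, 5); R gets 0.
- D → Player 2 plays c2 (best of 0, 7, 5); R gets 2.
R's induced payoffs are 5, 9, 0, 2, so R commits to B. Subgame-perfect outcome: (B, c1) with payoffs (9, 6).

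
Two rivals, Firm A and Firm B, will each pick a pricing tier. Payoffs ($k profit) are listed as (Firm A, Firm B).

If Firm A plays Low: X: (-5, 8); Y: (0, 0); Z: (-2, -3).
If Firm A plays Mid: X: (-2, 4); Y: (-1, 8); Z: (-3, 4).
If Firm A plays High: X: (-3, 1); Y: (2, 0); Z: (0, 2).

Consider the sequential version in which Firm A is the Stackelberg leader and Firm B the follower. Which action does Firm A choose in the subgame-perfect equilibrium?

High

Firm B best-responds to each possible Firm A move:
- Low → Firm B plays X (best of 8, 0, -3); Firm A gets -5.
- Mid → Firm B plays Y (best of 4, 8, 4); Firm A gets -1.
- High → Firm B plays Z (best of 1, 0, 2); Firm A gets 0.
Among -5, -1, 0, the best is 0 at High. Subgame-perfect outcome: (High, Z) with payoffs (0, 2).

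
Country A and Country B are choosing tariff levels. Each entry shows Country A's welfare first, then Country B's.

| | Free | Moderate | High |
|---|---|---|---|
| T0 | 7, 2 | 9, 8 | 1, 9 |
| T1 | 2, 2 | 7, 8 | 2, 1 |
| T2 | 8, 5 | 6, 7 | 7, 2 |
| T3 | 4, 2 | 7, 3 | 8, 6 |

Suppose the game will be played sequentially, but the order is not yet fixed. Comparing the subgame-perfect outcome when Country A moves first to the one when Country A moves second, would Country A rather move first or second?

If Country A leads: Country B's best replies are T0→High, T1→Moderate, T2→Moderate, T3→High; Country A's induced payoffs 1, 7, 6, 8; outcome (T3, High), payoffs (8, 6).
If Country B leads: Country A's best replies are Free→T2, Moderate→T0, High→T3; Country B's induced payoffs 5, 8, 6; outcome (T0, Moderate), payoffs (9, 8).
Country A gets 8 moving first and 9 moving second, so Country A prefers to move second.

second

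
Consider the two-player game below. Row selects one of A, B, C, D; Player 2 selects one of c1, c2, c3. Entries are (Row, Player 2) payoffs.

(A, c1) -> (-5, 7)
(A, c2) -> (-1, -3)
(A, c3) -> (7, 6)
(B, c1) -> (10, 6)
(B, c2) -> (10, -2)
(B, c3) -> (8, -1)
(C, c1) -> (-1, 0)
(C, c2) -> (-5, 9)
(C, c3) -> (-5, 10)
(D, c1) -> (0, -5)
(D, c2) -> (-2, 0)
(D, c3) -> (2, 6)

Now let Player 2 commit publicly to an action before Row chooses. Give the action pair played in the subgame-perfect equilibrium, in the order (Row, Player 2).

Work backward from Row's decision.
- c1: BR = B, leader payoff 6.
- c2: BR = B, leader payoff -2.
- c3: BR = B, leader payoff -1.
Maximizing over 6, -2, -1, Player 2 chooses c1. Subgame-perfect outcome: (B, c1) with payoffs (10, 6).

(B, c1)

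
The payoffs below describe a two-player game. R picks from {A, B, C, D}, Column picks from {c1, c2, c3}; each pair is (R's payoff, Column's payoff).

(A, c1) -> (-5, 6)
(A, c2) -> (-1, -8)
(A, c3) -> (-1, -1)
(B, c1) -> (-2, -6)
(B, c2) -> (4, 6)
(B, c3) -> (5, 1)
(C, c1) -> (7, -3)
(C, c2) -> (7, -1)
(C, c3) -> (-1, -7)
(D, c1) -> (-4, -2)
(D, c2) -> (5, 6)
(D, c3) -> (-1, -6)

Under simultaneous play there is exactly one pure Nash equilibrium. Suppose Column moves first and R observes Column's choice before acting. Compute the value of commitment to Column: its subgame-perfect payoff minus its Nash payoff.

R best-responds to each possible Column move:
- c1: R compares -5, -2, 7, -4 and picks C; Column would get -3.
- c2: R compares -1, 4, 7, 5 and picks C; Column would get -1.
- c3: R compares -1, 5, -1, -1 and picks B; Column would get 1.
Maximizing over -3, -1, 1, Column chooses c3. Subgame-perfect outcome: (B, c3) with payoffs (5, 1).
Now find the simultaneous Nash equilibrium.
R's best replies: c1→C; c2→C; c3→B.
Column's best replies: A→c1; B→c2; C→c2; D→c2.
The unique mutual best reply is (C, c2), giving (7, -1).
Column's commitment gain: 1 − -1 = 2.

2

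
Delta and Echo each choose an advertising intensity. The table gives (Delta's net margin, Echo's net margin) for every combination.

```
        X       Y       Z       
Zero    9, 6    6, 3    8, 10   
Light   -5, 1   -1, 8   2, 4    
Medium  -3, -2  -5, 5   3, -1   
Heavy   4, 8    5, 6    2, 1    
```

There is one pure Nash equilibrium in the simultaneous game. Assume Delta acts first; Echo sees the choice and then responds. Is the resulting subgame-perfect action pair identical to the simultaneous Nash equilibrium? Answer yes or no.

yes

Solve by backward induction (Delta leads).
- Zero: Echo compares 6, 3, 10 and picks Z; Delta would get 8.
- Light: Echo compares 1, 8, 4 and picks Y; Delta would get -1.
- Medium: Echo compares -2, 5, -1 and picks Y; Delta would get -5.
- Heavy: Echo compares 8, 6, 1 and picks X; Delta would get 4.
Among 8, -1, -5, 4, the best is 8 at Zero. Subgame-perfect outcome: (Zero, Z) with payoffs (8, 10).
For the simultaneous game, intersect best replies.
Delta's best replies: X→Zero; Y→Zero; Z→Zero.
Echo's best replies: Zero→Z; Light→Y; Medium→Y; Heavy→X.
Only (Zero, Z) has each player best-responding; Nash payoffs (8, 10).
Sequential outcome (Zero, Z) coincides with the Nash profile (Zero, Z).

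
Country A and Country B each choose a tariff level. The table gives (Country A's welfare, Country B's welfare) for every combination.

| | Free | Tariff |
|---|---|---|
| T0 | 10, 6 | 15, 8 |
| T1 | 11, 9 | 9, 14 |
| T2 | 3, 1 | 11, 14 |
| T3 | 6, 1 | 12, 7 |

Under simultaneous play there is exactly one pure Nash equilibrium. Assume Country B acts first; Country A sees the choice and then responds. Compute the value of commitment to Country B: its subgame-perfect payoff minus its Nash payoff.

1

Backward induction with Country B moving first.
- Free → Country A plays T1 (best of 10, 11, 3, 6); Country B gets 9.
- Tariff → Country A plays T0 (best of 15, 9, 11, 12); Country B gets 8.
Among 9, 8, the best is 9 at Free. Subgame-perfect outcome: (T1, Free) with payoffs (11, 9).
Under simultaneous play:
Country A's best replies: Free→T1; Tariff→T0.
Country B's best replies: T0→Tariff; T1→Tariff; T2→Tariff; T3→Tariff.
The unique mutual best reply is (T0, Tariff), giving (15, 8).
Country B's commitment gain: 9 − 8 = 1.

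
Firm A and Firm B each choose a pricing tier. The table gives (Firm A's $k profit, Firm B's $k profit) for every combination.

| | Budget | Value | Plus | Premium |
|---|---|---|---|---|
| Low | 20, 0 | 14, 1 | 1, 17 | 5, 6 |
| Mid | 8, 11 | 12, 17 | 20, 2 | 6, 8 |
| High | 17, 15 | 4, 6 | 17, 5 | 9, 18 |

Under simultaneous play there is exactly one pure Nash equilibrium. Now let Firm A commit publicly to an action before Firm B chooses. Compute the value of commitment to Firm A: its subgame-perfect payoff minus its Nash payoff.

3

Firm B best-responds to each possible Firm A move:
- Low: BR = Plus, leader payoff 1.
- Mid: BR = Value, leader payoff 12.
- High: BR = Premium, leader payoff 9.
Maximizing over 1, 12, 9, Firm A chooses Mid. Subgame-perfect outcome: (Mid, Value) with payoffs (12, 17).
Under simultaneous play:
Firm A's best replies: Budget→Low; Value→Low; Plus→Mid; Premium→High.
Firm B's best replies: Low→Plus; Mid→Value; High→Premium.
The unique mutual best reply is (High, Premium), giving (9, 18).
Firm A's commitment gain: 12 − 9 = 3.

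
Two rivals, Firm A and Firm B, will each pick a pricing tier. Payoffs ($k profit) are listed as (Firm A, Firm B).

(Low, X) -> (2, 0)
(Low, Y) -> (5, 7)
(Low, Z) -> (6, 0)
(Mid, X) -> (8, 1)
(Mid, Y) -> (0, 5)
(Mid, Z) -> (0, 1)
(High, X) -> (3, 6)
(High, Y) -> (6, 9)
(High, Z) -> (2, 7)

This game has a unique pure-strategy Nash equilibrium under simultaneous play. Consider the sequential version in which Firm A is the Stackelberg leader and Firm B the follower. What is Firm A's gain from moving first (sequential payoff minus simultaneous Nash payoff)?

Firm B best-responds to each possible Firm A move:
- Low: Firm B compares 0, 7, 0 and picks Y; Firm A would get 5.
- Mid: Firm B compares 1, 5, 1 and picks Y; Firm A would get 0.
- High: Firm B compares 6, 9, 7 and picks Y; Firm A would get 6.
Maximizing over 5, 0, 6, Firm A chooses High. Subgame-perfect outcome: (High, Y) with payoffs (6, 9).
For the simultaneous game, intersect best replies.
Firm A's best replies: X→Mid; Y→High; Z→Low.
Firm B's best replies: Low→Y; Mid→Y; High→Y.
Only (High, Y) has each player best-responding; Nash payoffs (6, 9).
Firm A's commitment gain: 6 − 6 = 0.

0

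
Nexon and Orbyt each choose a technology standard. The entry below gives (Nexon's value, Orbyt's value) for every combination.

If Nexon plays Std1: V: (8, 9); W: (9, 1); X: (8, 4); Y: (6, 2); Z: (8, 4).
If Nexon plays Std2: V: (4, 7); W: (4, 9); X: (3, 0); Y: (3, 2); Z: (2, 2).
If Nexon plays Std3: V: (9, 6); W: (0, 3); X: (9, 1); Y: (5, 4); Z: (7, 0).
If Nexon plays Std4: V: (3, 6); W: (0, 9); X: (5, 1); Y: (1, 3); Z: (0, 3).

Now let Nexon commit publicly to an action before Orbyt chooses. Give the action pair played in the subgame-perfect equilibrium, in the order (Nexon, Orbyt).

Solve by backward induction (Nexon leads).
- Std1: Orbyt compares 9, 1, 4, 2, 4 and picks V; Nexon would get 8.
- Std2: Orbyt compares 7, 9, 0, 2, 2 and picks W; Nexon would get 4.
- Std3: Orbyt compares 6, 3, 1, 4, 0 and picks V; Nexon would get 9.
- Std4: Orbyt compares 6, 9, 1, 3, 3 and picks W; Nexon would get 0.
Maximizing over 8, 4, 9, 0, Nexon chooses Std3. Subgame-perfect outcome: (Std3, V) with payoffs (9, 6).

(Std3, V)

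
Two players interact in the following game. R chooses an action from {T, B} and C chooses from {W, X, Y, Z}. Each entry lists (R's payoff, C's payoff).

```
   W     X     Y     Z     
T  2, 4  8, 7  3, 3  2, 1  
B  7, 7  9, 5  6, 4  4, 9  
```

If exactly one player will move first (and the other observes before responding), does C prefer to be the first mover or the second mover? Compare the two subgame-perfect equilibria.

first

If R leads: C's best replies are T→X, B→Z; R's induced payoffs 8, 4; outcome (T, X), payoffs (8, 7).
If C leads: R's best replies are W→B, X→B, Y→B, Z→B; C's induced payoffs 7, 5, 4, 9; outcome (B, Z), payoffs (4, 9).
C gets 9 moving first and 7 moving second, so C prefers to move first.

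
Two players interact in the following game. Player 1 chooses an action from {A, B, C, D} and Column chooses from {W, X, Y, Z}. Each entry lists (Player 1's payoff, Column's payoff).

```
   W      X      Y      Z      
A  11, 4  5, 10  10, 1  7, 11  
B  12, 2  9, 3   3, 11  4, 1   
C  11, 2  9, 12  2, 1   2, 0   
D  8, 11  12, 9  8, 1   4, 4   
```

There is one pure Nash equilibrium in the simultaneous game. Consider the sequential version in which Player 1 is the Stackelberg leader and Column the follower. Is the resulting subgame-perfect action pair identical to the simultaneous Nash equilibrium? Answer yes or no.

no

Backward induction with Player 1 moving first.
- A: Column compares 4, 10, 1, 11 and picks Z; Player 1 would get 7.
- B: Column compares 2, 3, 11, 1 and picks Y; Player 1 would get 3.
- C: Column compares 2, 12, 1, 0 and picks X; Player 1 would get 9.
- D: Column compares 11, 9, 1, 4 and picks W; Player 1 would get 8.
Maximizing over 7, 3, 9, 8, Player 1 chooses C. Subgame-perfect outcome: (C, X) with payoffs (9, 12).
Now find the simultaneous Nash equilibrium.
Player 1's best replies: W→B; X→D; Y→A; Z→A.
Column's best replies: A→Z; B→Y; C→X; D→W.
Only (A, Z) has each player best-responding; Nash payoffs (7, 11).
Sequential outcome (C, X) differs from the Nash profile (A, Z).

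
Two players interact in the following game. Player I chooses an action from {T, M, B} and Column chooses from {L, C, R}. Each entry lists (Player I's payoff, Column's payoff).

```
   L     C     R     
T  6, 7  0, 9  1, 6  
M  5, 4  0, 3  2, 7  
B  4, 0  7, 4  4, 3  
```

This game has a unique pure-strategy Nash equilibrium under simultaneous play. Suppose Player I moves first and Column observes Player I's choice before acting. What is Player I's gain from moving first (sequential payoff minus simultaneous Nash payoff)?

Solve by backward induction (Player I leads).
- T → Column plays C (best of 7, 9, 6); Player I gets 0.
- M → Column plays R (best of 4, 3, 7); Player I gets 2.
- B → Column plays C (best of 0, 4, 3); Player I gets 7.
Among 0, 2, 7, the best is 7 at B. Subgame-perfect outcome: (B, C) with payoffs (7, 4).
Now find the simultaneous Nash equilibrium.
Player I's best replies: L→T; C→B; R→B.
Column's best replies: T→C; M→R; B→C.
Only (B, C) has each player best-responding; Nash payoffs (7, 4).
Player I's commitment gain: 7 − 7 = 0.

0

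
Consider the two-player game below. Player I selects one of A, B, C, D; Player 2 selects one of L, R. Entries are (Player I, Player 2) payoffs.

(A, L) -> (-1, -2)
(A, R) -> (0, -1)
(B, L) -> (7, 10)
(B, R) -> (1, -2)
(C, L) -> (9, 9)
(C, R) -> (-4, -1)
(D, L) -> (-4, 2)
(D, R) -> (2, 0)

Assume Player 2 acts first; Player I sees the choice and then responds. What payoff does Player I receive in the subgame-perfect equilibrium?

Solve by backward induction (Player 2 leads).
- L → Player I plays C (best of -1, 7, 9, -4); Player 2 gets 9.
- R → Player I plays D (best of 0, 1, -4, 2); Player 2 gets 0.
Maximizing over 9, 0, Player 2 chooses L. Subgame-perfect outcome: (C, L) with payoffs (9, 9).

9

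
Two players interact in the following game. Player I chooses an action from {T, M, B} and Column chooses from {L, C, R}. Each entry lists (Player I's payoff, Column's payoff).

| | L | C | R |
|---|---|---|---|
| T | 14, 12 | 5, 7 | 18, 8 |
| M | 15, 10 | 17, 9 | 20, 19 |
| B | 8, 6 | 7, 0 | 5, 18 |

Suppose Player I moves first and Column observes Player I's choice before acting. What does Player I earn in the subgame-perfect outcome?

Solve by backward induction (Player I leads).
- T: Column compares 12, 7, 8 and picks L; Player I would get 14.
- M: Column compares 10, 9, 19 and picks R; Player I would get 20.
- B: Column compares 6, 0, 18 and picks R; Player I would get 5.
Among 14, 20, 5, the best is 20 at M. Subgame-perfect outcome: (M, R) with payoffs (20, 19).

20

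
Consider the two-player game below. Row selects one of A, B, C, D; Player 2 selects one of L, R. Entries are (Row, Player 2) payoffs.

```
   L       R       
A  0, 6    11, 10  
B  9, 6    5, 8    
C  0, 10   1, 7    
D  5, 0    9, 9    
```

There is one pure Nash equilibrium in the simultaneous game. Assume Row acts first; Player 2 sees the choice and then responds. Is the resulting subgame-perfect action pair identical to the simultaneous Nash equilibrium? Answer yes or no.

yes

Player 2 best-responds to each possible Row move:
- A: BR = R, leader payoff 11.
- B: BR = R, leader payoff 5.
- C: BR = L, leader payoff 0.
- D: BR = R, leader payoff 9.
Maximizing over 11, 5, 0, 9, Row chooses A. Subgame-perfect outcome: (A, R) with payoffs (11, 10).
Now find the simultaneous Nash equilibrium.
Row's best replies: L→B; R→A.
Player 2's best replies: A→R; B→R; C→L; D→R.
The unique mutual best reply is (A, R), giving (11, 10).
Sequential outcome (A, R) coincides with the Nash profile (A, R).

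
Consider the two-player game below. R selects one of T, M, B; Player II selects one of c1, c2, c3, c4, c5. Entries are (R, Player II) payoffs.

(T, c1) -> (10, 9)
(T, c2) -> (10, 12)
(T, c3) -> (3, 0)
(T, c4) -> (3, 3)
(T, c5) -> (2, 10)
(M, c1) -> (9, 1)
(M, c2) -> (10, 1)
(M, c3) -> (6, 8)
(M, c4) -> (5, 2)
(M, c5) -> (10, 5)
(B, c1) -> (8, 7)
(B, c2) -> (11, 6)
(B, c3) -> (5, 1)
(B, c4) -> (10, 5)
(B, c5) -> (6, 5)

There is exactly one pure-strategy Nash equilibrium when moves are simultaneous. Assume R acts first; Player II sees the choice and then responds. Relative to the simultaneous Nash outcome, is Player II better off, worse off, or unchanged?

better off

Backward induction with R moving first.
- T: Player II compares 9, 12, 0, 3, 10 and picks c2; R would get 10.
- M: Player II compares 1, 1, 8, 2, 5 and picks c3; R would get 6.
- B: Player II compares 7, 6, 1, 5, 5 and picks c1; R would get 8.
Maximizing over 10, 6, 8, R chooses T. Subgame-perfect outcome: (T, c2) with payoffs (10, 12).
Under simultaneous play:
R's best replies: c1→T; c2→B; c3→M; c4→B; c5→M.
Player II's best replies: T→c2; M→c3; B→c1.
Only (M, c3) has each player best-responding; Nash payoffs (6, 8).
Player II earns 12 sequentially versus 8 at the Nash outcome: better off.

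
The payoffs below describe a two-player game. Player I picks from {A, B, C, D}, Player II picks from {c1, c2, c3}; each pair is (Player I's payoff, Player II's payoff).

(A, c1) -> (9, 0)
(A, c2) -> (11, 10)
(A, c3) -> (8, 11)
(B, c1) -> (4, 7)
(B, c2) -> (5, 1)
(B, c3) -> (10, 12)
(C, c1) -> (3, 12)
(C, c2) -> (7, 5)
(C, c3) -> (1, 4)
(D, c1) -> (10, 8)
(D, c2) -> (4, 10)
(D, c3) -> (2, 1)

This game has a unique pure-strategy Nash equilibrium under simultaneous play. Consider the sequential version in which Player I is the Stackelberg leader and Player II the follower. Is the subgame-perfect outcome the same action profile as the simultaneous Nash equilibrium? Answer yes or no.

Backward induction with Player I moving first.
- A: Player II compares 0, 10, 11 and picks c3; Player I would get 8.
- B: Player II compares 7, 1, 12 and picks c3; Player I would get 10.
- C: Player II compares 12, 5, 4 and picks c1; Player I would get 3.
- D: Player II compares 8, 10, 1 and picks c2; Player I would get 4.
Maximizing over 8, 10, 3, 4, Player I chooses B. Subgame-perfect outcome: (B, c3) with payoffs (10, 12).
Under simultaneous play:
Player I's best replies: c1→D; c2→A; c3→B.
Player II's best replies: A→c3; B→c3; C→c1; D→c2.
The unique mutual best reply is (B, c3), giving (10, 12).
Sequential outcome (B, c3) coincides with the Nash profile (B, c3).

yes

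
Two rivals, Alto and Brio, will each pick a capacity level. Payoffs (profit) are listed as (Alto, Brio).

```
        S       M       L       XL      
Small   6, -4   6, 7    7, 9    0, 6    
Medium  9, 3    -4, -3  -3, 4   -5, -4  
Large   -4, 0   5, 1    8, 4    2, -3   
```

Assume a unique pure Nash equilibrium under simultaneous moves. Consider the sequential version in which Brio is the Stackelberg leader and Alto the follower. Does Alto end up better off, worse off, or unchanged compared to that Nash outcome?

worse off

Work backward from Alto's decision.
- S → Alto plays Medium (best of 6, 9, -4); Brio gets 3.
- M → Alto plays Small (best of 6, -4, 5); Brio gets 7.
- L → Alto plays Large (best of 7, -3, 8); Brio gets 4.
- XL → Alto plays Large (best of 0, -5, 2); Brio gets -3.
Maximizing over 3, 7, 4, -3, Brio chooses M. Subgame-perfect outcome: (Small, M) with payoffs (6, 7).
Under simultaneous play:
Alto's best replies: S→Medium; M→Small; L→Large; XL→Large.
Brio's best replies: Small→L; Medium→L; Large→L.
Only (Large, L) has each player best-responding; Nash payoffs (8, 4).
Alto earns 6 sequentially versus 8 at the Nash outcome: worse off.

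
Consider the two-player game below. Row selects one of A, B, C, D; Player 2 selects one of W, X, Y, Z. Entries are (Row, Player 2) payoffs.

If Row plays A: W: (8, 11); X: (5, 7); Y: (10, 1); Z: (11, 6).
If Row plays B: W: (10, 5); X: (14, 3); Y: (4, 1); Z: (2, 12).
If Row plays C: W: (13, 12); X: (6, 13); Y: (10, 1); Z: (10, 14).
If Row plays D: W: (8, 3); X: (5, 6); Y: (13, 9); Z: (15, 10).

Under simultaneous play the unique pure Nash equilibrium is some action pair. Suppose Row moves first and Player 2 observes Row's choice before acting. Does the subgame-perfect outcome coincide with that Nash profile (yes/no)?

Work backward from Player 2's decision.
- A: Player 2 compares 11, 7, 1, 6 and picks W; Row would get 8.
- B: Player 2 compares 5, 3, 1, 12 and picks Z; Row would get 2.
- C: Player 2 compares 12, 13, 1, 14 and picks Z; Row would get 10.
- D: Player 2 compares 3, 6, 9, 10 and picks Z; Row would get 15.
Row's induced payoffs are 8, 2, 10, 15, so Row commits to D. Subgame-perfect outcome: (D, Z) with payoffs (15, 10).
Under simultaneous play:
Row's best replies: W→C; X→B; Y→D; Z→D.
Player 2's best replies: A→W; B→Z; C→Z; D→Z.
Only (D, Z) has each player best-responding; Nash payoffs (15, 10).
Sequential outcome (D, Z) coincides with the Nash profile (D, Z).

yes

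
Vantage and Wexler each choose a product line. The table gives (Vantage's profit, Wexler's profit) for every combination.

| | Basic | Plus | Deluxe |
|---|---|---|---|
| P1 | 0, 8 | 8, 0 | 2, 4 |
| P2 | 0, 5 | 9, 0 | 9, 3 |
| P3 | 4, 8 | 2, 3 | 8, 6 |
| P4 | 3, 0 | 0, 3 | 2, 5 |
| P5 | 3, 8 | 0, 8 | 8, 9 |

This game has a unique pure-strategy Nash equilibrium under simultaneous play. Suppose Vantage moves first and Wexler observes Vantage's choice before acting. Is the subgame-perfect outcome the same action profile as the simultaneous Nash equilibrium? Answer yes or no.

no

Work backward from Wexler's decision.
- P1 → Wexler plays Basic (best of 8, 0, 4); Vantage gets 0.
- P2 → Wexler plays Basic (best of 5, 0, 3); Vantage gets 0.
- P3 → Wexler plays Basic (best of 8, 3, 6); Vantage gets 4.
- P4 → Wexler plays Deluxe (best of 0, 3, 5); Vantage gets 2.
- P5 → Wexler plays Deluxe (best of 8, 8, 9); Vantage gets 8.
Maximizing over 0, 0, 4, 2, 8, Vantage chooses P5. Subgame-perfect outcome: (P5, Deluxe) with payoffs (8, 9).
Now find the simultaneous Nash equilibrium.
Vantage's best replies: Basic→P3; Plus→P2; Deluxe→P2.
Wexler's best replies: P1→Basic; P2→Basic; P3→Basic; P4→Deluxe; P5→Deluxe.
The unique mutual best reply is (P3, Basic), giving (4, 8).
Sequential outcome (P5, Deluxe) differs from the Nash profile (P3, Basic).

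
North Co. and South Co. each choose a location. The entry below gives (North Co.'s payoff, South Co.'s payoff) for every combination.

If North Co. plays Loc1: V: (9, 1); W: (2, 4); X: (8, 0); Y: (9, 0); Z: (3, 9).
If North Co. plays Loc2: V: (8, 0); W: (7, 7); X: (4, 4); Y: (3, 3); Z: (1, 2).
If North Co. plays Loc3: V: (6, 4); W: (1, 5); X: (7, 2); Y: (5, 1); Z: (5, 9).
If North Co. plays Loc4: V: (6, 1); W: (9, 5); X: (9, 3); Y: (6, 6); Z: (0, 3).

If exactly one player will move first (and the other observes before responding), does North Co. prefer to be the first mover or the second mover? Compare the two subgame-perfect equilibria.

first

If North Co. leads: South Co.'s best replies are Loc1→Z, Loc2→W, Loc3→Z, Loc4→Y; North Co.'s induced payoffs 3, 7, 5, 6; outcome (Loc2, W), payoffs (7, 7).
If South Co. leads: North Co.'s best replies are V→Loc1, W→Loc4, X→Loc4, Y→Loc1, Z→Loc3; South Co.'s induced payoffs 1, 5, 3, 0, 9; outcome (Loc3, Z), payoffs (5, 9).
North Co. gets 7 moving first and 5 moving second, so North Co. prefers to move first.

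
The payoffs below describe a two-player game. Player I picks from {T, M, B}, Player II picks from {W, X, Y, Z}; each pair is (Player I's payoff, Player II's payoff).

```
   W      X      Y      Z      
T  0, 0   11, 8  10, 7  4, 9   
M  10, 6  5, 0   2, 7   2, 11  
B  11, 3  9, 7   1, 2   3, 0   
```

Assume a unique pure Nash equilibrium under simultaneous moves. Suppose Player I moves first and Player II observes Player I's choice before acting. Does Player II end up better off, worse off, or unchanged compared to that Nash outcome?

Player II best-responds to each possible Player I move:
- T: BR = Z, leader payoff 4.
- M: BR = Z, leader payoff 2.
- B: BR = X, leader payoff 9.
Player I's induced payoffs are 4, 2, 9, so Player I commits to B. Subgame-perfect outcome: (B, X) with payoffs (9, 7).
For the simultaneous game, intersect best replies.
Player I's best replies: W→B; X→T; Y→T; Z→T.
Player II's best replies: T→Z; M→Z; B→X.
Only (T, Z) has each player best-responding; Nash payoffs (4, 9).
Player II earns 7 sequentially versus 9 at the Nash outcome: worse off.

worse off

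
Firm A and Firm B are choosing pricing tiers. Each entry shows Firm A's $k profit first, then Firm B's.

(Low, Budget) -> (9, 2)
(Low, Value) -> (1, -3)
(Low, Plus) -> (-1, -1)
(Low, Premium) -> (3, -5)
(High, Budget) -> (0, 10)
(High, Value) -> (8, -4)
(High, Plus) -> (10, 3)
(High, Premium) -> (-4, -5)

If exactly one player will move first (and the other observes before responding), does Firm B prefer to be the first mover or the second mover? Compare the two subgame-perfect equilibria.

first

If Firm A leads: Firm B's best replies are Low→Budget, High→Budget; Firm A's induced payoffs 9, 0; outcome (Low, Budget), payoffs (9, 2).
If Firm B leads: Firm A's best replies are Budget→Low, Value→High, Plus→High, Premium→Low; Firm B's induced payoffs 2, -4, 3, -5; outcome (High, Plus), payoffs (10, 3).
Firm B gets 3 moving first and 2 moving second, so Firm B prefers to move first.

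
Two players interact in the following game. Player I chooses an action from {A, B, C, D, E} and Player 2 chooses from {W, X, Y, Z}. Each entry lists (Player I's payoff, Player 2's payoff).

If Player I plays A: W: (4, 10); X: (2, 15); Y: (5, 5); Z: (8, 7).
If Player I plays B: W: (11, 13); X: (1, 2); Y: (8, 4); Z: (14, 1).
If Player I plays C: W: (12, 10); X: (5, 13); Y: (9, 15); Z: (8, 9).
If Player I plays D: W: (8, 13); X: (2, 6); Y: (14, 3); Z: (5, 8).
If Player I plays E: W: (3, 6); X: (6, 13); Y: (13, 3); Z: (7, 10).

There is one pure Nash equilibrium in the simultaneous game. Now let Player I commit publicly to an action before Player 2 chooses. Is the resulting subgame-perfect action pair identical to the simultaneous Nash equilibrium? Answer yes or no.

Solve by backward induction (Player I leads).
- A → Player 2 plays X (best of 10, 15, 5, 7); Player I gets 2.
- B → Player 2 plays W (best of 13, 2, 4, 1); Player I gets 11.
- C → Player 2 plays Y (best of 10, 13, 15, 9); Player I gets 9.
- D → Player 2 plays W (best of 13, 6, 3, 8); Player I gets 8.
- E → Player 2 plays X (best of 6, 13, 3, 10); Player I gets 6.
Among 2, 11, 9, 8, 6, the best is 11 at B. Subgame-perfect outcome: (B, W) with payoffs (11, 13).
For the simultaneous game, intersect best replies.
Player I's best replies: W→C; X→E; Y→D; Z→B.
Player 2's best replies: A→X; B→W; C→Y; D→W; E→X.
Only (E, X) has each player best-responding; Nash payoffs (6, 13).
Sequential outcome (B, W) differs from the Nash profile (E, X).

no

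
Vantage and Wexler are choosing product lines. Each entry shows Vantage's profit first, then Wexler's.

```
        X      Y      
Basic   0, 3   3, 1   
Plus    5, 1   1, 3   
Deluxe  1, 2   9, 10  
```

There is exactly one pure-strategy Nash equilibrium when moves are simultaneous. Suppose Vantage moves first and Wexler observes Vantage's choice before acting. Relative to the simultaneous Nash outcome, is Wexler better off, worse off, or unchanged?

unchanged

Wexler best-responds to each possible Vantage move:
- Basic → Wexler plays X (best of 3, 1); Vantage gets 0.
- Plus → Wexler plays Y (best of 1, 3); Vantage gets 1.
- Deluxe → Wexler plays Y (best of 2, 10); Vantage gets 9.
Among 0, 1, 9, the best is 9 at Deluxe. Subgame-perfect outcome: (Deluxe, Y) with payoffs (9, 10).
Now find the simultaneous Nash equilibrium.
Vantage's best replies: X→Plus; Y→Deluxe.
Wexler's best replies: Basic→X; Plus→Y; Deluxe→Y.
The unique mutual best reply is (Deluxe, Y), giving (9, 10).
Wexler earns 10 sequentially versus 10 at the Nash outcome: unchanged.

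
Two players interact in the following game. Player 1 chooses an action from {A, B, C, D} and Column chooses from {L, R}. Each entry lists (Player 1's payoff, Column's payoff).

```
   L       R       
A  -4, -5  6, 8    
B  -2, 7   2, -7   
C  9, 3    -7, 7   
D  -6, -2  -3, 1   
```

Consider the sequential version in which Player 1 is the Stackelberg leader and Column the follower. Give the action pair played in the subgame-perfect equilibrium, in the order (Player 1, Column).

(A, R)

Column best-responds to each possible Player 1 move:
- A: BR = R, leader payoff 6.
- B: BR = L, leader payoff -2.
- C: BR = R, leader payoff -7.
- D: BR = R, leader payoff -3.
Among 6, -2, -7, -3, the best is 6 at A. Subgame-perfect outcome: (A, R) with payoffs (6, 8).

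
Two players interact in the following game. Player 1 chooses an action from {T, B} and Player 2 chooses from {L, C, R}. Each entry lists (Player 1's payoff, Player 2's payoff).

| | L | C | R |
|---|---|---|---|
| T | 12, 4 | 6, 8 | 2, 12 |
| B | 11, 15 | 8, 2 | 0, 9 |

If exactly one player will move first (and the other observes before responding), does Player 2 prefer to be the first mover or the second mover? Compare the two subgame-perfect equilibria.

second

If Player 1 leads: Player 2's best replies are T→R, B→L; Player 1's induced payoffs 2, 11; outcome (B, L), payoffs (11, 15).
If Player 2 leads: Player 1's best replies are L→T, C→B, R→T; Player 2's induced payoffs 4, 2, 12; outcome (T, R), payoffs (2, 12).
Player 2 gets 12 moving first and 15 moving second, so Player 2 prefers to move second.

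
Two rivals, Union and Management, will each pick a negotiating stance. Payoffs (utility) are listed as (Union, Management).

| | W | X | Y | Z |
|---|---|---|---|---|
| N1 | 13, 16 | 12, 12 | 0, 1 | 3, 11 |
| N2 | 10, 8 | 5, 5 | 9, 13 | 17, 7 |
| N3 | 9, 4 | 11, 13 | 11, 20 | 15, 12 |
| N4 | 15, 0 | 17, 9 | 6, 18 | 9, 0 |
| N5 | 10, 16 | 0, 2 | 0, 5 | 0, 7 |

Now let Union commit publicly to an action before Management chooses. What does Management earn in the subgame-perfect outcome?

16

Solve by backward induction (Union leads).
- N1: BR = W, leader payoff 13.
- N2: BR = Y, leader payoff 9.
- N3: BR = Y, leader payoff 11.
- N4: BR = Y, leader payoff 6.
- N5: BR = W, leader payoff 10.
Among 13, 9, 11, 6, 10, the best is 13 at N1. Subgame-perfect outcome: (N1, W) with payoffs (13, 16).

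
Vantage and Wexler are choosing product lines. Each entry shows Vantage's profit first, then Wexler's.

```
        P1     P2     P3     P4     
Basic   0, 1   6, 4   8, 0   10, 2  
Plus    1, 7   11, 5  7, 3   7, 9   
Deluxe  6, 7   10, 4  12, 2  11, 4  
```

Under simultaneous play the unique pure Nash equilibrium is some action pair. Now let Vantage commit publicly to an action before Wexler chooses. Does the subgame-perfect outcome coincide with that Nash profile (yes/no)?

no

Work backward from Wexler's decision.
- Basic: Wexler compares 1, 4, 0, 2 and picks P2; Vantage would get 6.
- Plus: Wexler compares 7, 5, 3, 9 and picks P4; Vantage would get 7.
- Deluxe: Wexler compares 7, 4, 2, 4 and picks P1; Vantage would get 6.
Among 6, 7, 6, the best is 7 at Plus. Subgame-perfect outcome: (Plus, P4) with payoffs (7, 9).
Under simultaneous play:
Vantage's best replies: P1→Deluxe; P2→Plus; P3→Deluxe; P4→Deluxe.
Wexler's best replies: Basic→P2; Plus→P4; Deluxe→P1.
Only (Deluxe, P1) has each player best-responding; Nash payoffs (6, 7).
Sequential outcome (Plus, P4) differs from the Nash profile (Deluxe, P1).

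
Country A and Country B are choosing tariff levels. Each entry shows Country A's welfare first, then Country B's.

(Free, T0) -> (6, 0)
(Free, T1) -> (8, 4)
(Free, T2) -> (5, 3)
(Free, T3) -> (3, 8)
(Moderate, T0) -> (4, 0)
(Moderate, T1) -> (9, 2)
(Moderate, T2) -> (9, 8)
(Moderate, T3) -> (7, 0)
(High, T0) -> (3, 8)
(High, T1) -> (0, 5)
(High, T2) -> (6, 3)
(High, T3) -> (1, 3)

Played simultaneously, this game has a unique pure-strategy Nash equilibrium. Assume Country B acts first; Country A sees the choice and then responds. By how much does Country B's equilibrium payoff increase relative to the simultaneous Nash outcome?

0

Country A best-responds to each possible Country B move:
- T0 → Country A plays Free (best of 6, 4, 3); Country B gets 0.
- T1 → Country A plays Moderate (best of 8, 9, 0); Country B gets 2.
- T2 → Country A plays Moderate (best of 5, 9, 6); Country B gets 8.
- T3 → Country A plays Moderate (best of 3, 7, 1); Country B gets 0.
Country B's induced payoffs are 0, 2, 8, 0, so Country B commits to T2. Subgame-perfect outcome: (Moderate, T2) with payoffs (9, 8).
Under simultaneous play:
Country A's best replies: T0→Free; T1→Moderate; T2→Moderate; T3→Moderate.
Country B's best replies: Free→T3; Moderate→T2; High→T0.
Only (Moderate, T2) has each player best-responding; Nash payoffs (9, 8).
Country B's commitment gain: 8 − 8 = 0.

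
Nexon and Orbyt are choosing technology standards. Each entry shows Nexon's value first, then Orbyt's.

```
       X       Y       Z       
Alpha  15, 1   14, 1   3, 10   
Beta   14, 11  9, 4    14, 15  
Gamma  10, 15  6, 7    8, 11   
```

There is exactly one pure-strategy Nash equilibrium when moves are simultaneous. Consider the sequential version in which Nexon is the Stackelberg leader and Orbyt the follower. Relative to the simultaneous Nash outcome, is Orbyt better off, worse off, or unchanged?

unchanged

Solve by backward induction (Nexon leads).
- Alpha → Orbyt plays Z (best of 1, 1, 10); Nexon gets 3.
- Beta → Orbyt plays Z (best of 11, 4, 15); Nexon gets 14.
- Gamma → Orbyt plays X (best of 15, 7, 11); Nexon gets 10.
Among 3, 14, 10, the best is 14 at Beta. Subgame-perfect outcome: (Beta, Z) with payoffs (14, 15).
Now find the simultaneous Nash equilibrium.
Nexon's best replies: X→Alpha; Y→Alpha; Z→Beta.
Orbyt's best replies: Alpha→Z; Beta→Z; Gamma→X.
The unique mutual best reply is (Beta, Z), giving (14, 15).
Orbyt earns 15 sequentially versus 15 at the Nash outcome: unchanged.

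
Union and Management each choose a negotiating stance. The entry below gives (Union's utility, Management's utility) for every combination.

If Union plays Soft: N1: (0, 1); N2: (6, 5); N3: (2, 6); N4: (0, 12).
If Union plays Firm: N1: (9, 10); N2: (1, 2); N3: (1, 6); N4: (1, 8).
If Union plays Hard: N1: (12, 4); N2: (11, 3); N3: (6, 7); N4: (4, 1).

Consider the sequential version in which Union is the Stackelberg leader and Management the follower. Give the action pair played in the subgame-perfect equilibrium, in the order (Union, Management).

Management best-responds to each possible Union move:
- Soft: BR = N4, leader payoff 0.
- Firm: BR = N1, leader payoff 9.
- Hard: BR = N3, leader payoff 6.
Among 0, 9, 6, the best is 9 at Firm. Subgame-perfect outcome: (Firm, N1) with payoffs (9, 10).

(Firm, N1)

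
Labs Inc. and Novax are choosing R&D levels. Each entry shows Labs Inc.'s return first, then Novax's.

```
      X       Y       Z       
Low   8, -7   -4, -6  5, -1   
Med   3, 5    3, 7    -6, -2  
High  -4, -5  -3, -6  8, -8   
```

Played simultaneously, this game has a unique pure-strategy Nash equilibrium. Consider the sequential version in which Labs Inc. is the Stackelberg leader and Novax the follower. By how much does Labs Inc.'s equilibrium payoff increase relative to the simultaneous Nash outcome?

2

Work backward from Novax's decision.
- Low: BR = Z, leader payoff 5.
- Med: BR = Y, leader payoff 3.
- High: BR = X, leader payoff -4.
Labs Inc.'s induced payoffs are 5, 3, -4, so Labs Inc. commits to Low. Subgame-perfect outcome: (Low, Z) with payoffs (5, -1).
Now find the simultaneous Nash equilibrium.
Labs Inc.'s best replies: X→Low; Y→Med; Z→High.
Novax's best replies: Low→Z; Med→Y; High→X.
The unique mutual best reply is (Med, Y), giving (3, 7).
Labs Inc.'s commitment gain: 5 − 3 = 2.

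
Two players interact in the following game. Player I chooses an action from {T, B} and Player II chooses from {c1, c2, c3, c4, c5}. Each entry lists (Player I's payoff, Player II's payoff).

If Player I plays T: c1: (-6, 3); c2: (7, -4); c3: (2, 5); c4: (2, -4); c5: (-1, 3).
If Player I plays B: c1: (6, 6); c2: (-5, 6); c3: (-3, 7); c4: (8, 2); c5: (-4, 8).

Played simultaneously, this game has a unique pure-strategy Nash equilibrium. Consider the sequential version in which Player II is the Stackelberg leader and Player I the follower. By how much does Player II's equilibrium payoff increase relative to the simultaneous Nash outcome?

1

Backward induction with Player II moving first.
- c1: Player I compares -6, 6 and picks B; Player II would get 6.
- c2: Player I compares 7, -5 and picks T; Player II would get -4.
- c3: Player I compares 2, -3 and picks T; Player II would get 5.
- c4: Player I compares 2, 8 and picks B; Player II would get 2.
- c5: Player I compares -1, -4 and picks T; Player II would get 3.
Player II's induced payoffs are 6, -4, 5, 2, 3, so Player II commits to c1. Subgame-perfect outcome: (B, c1) with payoffs (6, 6).
For the simultaneous game, intersect best replies.
Player I's best replies: c1→B; c2→T; c3→T; c4→B; c5→T.
Player II's best replies: T→c3; B→c5.
Only (T, c3) has each player best-responding; Nash payoffs (2, 5).
Player II's commitment gain: 6 − 5 = 1.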